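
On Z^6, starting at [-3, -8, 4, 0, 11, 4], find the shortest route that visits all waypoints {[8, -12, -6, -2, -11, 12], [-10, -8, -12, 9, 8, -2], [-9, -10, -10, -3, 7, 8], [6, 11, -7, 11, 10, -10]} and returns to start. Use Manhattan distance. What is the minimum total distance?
248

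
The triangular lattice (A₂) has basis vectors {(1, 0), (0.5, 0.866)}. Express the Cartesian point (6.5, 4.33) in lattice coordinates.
4b₁ + 5b₂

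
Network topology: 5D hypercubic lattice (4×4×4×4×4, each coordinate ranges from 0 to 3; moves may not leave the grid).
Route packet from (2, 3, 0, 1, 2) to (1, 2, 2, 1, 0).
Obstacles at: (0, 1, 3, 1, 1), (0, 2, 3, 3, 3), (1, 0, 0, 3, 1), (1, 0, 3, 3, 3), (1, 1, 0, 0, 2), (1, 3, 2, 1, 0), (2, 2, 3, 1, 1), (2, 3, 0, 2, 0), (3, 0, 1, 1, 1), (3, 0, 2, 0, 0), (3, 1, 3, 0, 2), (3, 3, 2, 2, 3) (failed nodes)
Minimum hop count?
6
(one shortest path: (2, 3, 0, 1, 2) → (1, 3, 0, 1, 2) → (1, 2, 0, 1, 2) → (1, 2, 1, 1, 2) → (1, 2, 2, 1, 2) → (1, 2, 2, 1, 1) → (1, 2, 2, 1, 0))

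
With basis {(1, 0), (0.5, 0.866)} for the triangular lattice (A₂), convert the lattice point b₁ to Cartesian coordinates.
(1, 0)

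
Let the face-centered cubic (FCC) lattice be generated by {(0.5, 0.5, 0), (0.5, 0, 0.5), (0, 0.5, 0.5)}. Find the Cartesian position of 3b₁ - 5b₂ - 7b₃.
(-1, -2, -6)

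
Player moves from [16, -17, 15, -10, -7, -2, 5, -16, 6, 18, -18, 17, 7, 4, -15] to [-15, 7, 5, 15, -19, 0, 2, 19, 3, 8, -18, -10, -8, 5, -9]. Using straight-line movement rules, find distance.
68.8767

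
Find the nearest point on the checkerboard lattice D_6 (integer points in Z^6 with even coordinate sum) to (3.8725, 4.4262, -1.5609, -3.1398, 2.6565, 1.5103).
(4, 4, -2, -3, 3, 2)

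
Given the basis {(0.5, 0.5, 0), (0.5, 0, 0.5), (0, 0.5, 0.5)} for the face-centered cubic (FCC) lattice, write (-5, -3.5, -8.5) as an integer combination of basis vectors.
-10b₂ - 7b₃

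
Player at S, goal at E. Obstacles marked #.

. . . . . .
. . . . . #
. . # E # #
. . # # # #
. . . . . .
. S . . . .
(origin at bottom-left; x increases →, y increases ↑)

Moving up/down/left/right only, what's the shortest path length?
7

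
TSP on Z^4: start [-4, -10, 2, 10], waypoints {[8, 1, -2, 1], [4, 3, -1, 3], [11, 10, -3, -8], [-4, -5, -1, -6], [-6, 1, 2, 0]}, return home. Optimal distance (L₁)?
130
(one optimal route: (-4, -10, 2, 10) → (-4, -5, -1, -6) → (11, 10, -3, -8) → (8, 1, -2, 1) → (4, 3, -1, 3) → (-6, 1, 2, 0) → (-4, -10, 2, 10))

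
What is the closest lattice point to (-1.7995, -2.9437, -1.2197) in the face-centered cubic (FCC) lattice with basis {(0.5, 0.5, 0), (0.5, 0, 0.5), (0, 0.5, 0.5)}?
(-2, -3, -1)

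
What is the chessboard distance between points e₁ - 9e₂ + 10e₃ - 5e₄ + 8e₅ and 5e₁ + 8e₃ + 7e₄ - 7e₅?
15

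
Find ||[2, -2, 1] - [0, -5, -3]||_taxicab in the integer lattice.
9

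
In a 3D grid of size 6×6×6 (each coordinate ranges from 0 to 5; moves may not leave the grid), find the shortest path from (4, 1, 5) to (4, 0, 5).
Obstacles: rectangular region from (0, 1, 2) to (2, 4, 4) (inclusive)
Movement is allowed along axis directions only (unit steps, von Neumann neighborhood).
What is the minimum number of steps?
1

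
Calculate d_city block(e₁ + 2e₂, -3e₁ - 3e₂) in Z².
9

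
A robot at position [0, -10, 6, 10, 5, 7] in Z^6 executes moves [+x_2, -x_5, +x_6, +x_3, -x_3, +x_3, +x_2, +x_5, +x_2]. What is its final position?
(0, -7, 7, 10, 5, 8)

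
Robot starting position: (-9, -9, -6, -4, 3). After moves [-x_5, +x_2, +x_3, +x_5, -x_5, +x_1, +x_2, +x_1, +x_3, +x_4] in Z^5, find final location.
(-7, -7, -4, -3, 2)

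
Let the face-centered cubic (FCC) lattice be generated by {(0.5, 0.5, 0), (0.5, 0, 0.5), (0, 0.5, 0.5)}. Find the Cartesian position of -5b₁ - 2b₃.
(-2.5, -3.5, -1)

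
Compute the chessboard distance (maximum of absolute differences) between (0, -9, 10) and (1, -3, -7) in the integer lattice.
17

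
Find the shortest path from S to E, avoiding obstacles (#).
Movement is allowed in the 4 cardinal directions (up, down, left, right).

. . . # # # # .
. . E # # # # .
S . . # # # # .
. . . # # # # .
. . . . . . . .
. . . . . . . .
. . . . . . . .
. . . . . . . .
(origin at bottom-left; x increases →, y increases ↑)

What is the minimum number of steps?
3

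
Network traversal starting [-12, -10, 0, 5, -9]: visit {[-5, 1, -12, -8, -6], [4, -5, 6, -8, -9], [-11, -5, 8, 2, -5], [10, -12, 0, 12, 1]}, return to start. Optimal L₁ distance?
190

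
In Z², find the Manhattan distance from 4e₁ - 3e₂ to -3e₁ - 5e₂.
9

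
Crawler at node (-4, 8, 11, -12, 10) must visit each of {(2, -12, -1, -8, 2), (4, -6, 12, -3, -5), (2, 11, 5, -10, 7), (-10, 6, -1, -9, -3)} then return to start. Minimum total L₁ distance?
170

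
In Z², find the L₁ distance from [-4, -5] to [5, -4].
10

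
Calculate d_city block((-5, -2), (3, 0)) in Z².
10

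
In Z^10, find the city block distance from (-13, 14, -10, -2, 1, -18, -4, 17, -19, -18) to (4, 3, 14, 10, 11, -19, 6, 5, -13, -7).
114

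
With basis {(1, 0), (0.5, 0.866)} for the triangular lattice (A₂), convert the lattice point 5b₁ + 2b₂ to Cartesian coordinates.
(6, 1.732)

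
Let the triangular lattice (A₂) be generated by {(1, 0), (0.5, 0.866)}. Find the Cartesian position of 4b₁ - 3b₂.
(2.5, -2.598)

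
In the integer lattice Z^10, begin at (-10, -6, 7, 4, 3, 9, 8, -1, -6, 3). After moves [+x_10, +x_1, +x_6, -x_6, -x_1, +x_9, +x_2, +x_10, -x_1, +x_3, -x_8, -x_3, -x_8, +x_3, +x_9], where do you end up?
(-11, -5, 8, 4, 3, 9, 8, -3, -4, 5)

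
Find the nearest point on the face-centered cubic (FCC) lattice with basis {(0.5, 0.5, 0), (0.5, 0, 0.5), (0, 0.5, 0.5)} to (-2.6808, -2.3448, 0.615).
(-3, -2.5, 0.5)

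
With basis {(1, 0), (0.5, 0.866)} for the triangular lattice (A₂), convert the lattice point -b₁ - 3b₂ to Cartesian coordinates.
(-2.5, -2.598)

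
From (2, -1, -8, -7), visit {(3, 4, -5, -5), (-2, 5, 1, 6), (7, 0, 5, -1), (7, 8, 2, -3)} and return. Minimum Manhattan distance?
94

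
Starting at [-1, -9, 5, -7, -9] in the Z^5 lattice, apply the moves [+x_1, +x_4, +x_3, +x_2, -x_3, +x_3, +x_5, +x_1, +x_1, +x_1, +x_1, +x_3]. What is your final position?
(4, -8, 7, -6, -8)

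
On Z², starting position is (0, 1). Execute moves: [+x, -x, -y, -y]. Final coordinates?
(0, -1)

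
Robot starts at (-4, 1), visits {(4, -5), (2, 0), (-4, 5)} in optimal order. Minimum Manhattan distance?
22
(one optimal route: (-4, 1) → (-4, 5) → (2, 0) → (4, -5))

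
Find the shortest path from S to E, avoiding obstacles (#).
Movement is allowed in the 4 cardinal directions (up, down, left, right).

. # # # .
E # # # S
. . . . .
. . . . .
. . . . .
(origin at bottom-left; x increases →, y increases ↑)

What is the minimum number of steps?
6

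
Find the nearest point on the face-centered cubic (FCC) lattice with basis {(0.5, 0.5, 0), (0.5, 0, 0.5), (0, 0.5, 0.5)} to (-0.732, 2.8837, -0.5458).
(-0.5, 3, -0.5)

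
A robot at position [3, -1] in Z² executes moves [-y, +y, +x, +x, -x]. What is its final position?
(4, -1)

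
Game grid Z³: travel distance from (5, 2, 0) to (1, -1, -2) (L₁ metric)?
9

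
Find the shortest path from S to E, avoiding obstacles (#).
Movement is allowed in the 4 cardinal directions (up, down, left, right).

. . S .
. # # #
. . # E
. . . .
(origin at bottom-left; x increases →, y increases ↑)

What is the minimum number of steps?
9
(one shortest path: (2, 3) → (1, 3) → (0, 3) → (0, 2) → (0, 1) → (1, 1) → (1, 0) → (2, 0) → (3, 0) → (3, 1))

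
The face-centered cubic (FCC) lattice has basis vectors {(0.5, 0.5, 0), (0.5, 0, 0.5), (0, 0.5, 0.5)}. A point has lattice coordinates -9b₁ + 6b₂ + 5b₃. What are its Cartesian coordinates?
(-1.5, -2, 5.5)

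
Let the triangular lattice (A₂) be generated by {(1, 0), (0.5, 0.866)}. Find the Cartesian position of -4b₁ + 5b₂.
(-1.5, 4.33)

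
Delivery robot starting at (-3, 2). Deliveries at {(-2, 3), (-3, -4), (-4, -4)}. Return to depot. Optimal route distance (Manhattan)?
18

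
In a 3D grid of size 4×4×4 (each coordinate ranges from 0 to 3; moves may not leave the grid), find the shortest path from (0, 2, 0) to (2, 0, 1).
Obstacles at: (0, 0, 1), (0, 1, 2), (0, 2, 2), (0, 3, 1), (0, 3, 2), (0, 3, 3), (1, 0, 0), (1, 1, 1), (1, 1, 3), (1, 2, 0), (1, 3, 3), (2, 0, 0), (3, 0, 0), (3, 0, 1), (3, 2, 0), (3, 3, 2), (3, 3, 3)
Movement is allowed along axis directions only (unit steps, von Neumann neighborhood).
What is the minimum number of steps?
5
(one shortest path: (0, 2, 0) → (0, 1, 0) → (1, 1, 0) → (2, 1, 0) → (2, 1, 1) → (2, 0, 1))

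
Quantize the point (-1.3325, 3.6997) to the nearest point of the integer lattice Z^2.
(-1, 4)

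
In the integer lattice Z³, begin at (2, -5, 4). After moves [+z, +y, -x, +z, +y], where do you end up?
(1, -3, 6)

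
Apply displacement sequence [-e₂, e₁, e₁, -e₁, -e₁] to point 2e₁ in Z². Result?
(2, -1)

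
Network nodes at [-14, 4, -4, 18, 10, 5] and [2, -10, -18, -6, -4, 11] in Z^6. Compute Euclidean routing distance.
38.1576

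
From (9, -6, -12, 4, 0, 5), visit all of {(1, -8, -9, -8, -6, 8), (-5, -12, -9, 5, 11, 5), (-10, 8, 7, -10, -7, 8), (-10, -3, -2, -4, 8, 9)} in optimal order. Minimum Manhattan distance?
156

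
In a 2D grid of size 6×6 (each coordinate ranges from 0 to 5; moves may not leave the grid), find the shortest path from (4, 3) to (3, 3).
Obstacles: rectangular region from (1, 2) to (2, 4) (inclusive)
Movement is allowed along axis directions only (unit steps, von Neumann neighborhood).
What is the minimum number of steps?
1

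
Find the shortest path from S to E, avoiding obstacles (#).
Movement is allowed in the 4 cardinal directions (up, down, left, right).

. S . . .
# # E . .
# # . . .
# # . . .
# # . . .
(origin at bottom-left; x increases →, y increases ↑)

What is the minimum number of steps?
2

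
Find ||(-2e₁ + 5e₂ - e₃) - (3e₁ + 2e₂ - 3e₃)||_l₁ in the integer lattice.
10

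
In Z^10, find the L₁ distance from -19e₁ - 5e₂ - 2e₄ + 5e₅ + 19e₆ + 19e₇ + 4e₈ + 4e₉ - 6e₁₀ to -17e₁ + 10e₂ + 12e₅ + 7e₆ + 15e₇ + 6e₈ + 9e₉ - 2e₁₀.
53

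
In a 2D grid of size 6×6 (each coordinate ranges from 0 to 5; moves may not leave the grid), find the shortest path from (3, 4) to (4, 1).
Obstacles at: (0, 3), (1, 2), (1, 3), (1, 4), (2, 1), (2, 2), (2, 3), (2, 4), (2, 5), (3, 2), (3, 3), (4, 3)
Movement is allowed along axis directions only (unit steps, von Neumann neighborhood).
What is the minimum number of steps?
6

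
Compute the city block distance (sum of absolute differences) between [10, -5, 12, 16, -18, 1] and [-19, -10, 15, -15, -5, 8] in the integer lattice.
88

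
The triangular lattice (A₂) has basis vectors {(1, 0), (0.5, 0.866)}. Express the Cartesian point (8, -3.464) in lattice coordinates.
10b₁ - 4b₂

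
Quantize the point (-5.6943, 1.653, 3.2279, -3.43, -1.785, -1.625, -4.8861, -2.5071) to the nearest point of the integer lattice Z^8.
(-6, 2, 3, -3, -2, -2, -5, -3)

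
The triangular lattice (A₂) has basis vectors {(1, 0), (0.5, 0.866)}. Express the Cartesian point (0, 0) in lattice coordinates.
0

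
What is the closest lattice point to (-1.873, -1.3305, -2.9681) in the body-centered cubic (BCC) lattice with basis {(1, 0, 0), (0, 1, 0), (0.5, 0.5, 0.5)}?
(-2, -1, -3)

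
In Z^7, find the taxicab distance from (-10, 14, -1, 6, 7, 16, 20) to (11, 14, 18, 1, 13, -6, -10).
103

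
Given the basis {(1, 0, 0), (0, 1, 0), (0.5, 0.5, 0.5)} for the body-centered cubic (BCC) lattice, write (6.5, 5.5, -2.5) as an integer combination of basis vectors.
9b₁ + 8b₂ - 5b₃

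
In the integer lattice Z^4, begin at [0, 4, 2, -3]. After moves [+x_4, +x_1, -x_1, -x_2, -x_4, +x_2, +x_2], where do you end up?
(0, 5, 2, -3)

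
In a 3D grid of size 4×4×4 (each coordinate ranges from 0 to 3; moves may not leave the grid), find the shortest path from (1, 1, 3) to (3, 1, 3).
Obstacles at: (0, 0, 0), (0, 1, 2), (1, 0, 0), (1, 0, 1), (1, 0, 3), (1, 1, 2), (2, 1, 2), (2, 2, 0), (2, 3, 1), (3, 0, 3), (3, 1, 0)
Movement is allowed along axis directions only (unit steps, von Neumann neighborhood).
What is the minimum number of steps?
2
(one shortest path: (1, 1, 3) → (2, 1, 3) → (3, 1, 3))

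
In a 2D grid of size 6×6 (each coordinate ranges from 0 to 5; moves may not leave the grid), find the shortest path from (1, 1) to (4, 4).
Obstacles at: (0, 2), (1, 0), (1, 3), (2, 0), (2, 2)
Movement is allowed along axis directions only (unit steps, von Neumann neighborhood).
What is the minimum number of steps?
6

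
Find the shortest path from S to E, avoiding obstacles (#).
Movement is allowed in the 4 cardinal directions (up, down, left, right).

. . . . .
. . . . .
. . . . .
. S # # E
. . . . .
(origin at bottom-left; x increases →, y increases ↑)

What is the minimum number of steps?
5
(one shortest path: (1, 1) → (1, 0) → (2, 0) → (3, 0) → (4, 0) → (4, 1))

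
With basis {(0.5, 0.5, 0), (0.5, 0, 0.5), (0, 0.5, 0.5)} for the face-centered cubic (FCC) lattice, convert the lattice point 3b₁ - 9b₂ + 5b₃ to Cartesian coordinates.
(-3, 4, -2)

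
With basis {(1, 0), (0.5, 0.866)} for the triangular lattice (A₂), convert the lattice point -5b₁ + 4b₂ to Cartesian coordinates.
(-3, 3.464)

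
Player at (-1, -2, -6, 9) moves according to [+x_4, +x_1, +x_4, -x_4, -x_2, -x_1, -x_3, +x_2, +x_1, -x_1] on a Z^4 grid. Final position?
(-1, -2, -7, 10)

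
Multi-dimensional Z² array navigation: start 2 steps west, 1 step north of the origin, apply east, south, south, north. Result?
(-1, 0)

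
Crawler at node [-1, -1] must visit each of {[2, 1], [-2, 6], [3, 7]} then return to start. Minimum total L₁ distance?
26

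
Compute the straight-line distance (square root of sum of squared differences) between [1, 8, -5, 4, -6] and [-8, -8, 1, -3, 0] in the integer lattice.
21.4009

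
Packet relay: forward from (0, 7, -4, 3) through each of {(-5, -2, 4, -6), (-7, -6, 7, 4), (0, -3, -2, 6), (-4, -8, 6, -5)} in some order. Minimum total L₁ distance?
61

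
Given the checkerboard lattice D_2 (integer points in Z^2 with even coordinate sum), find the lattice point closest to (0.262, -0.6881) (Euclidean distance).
(0, 0)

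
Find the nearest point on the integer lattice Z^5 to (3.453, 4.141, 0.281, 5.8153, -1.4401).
(3, 4, 0, 6, -1)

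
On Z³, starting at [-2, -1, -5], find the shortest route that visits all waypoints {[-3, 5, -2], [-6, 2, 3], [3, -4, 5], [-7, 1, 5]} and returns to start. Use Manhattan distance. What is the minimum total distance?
58
(one optimal route: (-2, -1, -5) → (-3, 5, -2) → (-6, 2, 3) → (-7, 1, 5) → (3, -4, 5) → (-2, -1, -5))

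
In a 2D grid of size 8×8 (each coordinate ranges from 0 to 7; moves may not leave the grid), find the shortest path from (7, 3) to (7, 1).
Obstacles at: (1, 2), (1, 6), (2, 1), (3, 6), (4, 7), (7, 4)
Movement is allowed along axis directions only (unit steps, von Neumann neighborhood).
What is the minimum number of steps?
2
(one shortest path: (7, 3) → (7, 2) → (7, 1))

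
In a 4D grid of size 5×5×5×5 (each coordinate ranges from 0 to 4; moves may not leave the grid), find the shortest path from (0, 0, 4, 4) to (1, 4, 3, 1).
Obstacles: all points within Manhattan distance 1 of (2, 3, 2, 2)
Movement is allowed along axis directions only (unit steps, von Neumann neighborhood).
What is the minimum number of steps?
9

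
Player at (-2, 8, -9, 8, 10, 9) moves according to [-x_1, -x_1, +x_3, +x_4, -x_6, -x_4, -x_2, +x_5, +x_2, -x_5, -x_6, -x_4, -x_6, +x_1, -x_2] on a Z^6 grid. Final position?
(-3, 7, -8, 7, 10, 6)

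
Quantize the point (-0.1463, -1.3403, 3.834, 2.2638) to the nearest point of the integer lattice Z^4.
(0, -1, 4, 2)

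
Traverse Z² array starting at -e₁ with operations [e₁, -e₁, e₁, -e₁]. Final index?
(-1, 0)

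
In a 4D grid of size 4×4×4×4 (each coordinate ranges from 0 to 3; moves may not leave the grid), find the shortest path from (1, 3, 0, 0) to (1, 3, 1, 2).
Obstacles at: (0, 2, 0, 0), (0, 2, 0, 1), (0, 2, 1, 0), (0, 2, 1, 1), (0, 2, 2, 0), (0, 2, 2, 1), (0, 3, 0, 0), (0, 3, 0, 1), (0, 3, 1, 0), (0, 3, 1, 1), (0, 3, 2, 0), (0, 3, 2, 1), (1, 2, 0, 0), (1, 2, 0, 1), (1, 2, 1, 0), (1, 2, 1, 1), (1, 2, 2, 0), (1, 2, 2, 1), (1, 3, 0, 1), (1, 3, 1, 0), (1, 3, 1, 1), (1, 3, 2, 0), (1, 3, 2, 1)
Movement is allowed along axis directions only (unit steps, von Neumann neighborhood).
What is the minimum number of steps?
5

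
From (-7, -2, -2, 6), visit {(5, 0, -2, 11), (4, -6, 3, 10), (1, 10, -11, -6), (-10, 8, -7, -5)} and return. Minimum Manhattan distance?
124
(one optimal route: (-7, -2, -2, 6) → (4, -6, 3, 10) → (5, 0, -2, 11) → (1, 10, -11, -6) → (-10, 8, -7, -5) → (-7, -2, -2, 6))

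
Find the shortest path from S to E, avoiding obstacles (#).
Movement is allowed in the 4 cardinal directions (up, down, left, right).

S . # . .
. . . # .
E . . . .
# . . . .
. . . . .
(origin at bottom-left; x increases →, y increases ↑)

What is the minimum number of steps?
2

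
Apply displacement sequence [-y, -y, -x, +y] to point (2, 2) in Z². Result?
(1, 1)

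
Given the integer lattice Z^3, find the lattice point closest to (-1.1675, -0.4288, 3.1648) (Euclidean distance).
(-1, 0, 3)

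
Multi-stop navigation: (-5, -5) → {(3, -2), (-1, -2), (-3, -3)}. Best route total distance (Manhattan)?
11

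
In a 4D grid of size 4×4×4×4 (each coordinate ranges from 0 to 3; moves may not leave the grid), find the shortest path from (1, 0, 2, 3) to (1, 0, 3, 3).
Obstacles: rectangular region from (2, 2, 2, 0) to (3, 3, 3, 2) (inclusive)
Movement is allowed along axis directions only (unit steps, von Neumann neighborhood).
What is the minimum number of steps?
1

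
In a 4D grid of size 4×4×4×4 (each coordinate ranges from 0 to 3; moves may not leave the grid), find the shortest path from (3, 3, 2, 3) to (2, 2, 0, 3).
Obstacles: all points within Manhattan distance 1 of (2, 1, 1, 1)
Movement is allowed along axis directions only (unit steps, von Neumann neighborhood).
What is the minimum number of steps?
4
(one shortest path: (3, 3, 2, 3) → (2, 3, 2, 3) → (2, 2, 2, 3) → (2, 2, 1, 3) → (2, 2, 0, 3))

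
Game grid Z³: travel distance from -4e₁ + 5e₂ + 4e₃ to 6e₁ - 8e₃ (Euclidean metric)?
16.4012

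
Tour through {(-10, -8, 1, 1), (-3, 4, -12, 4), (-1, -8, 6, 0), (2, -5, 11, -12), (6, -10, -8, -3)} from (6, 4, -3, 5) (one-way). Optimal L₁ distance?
122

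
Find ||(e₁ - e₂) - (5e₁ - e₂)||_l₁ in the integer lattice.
4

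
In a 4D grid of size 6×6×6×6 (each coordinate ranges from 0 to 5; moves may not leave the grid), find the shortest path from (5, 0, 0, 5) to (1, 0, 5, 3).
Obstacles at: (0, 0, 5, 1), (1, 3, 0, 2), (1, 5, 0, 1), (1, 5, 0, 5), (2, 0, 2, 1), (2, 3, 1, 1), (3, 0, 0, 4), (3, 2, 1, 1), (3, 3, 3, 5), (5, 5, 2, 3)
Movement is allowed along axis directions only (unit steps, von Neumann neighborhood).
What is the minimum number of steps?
11
(one shortest path: (5, 0, 0, 5) → (4, 0, 0, 5) → (3, 0, 0, 5) → (2, 0, 0, 5) → (1, 0, 0, 5) → (1, 0, 1, 5) → (1, 0, 2, 5) → (1, 0, 3, 5) → (1, 0, 4, 5) → (1, 0, 5, 5) → (1, 0, 5, 4) → (1, 0, 5, 3))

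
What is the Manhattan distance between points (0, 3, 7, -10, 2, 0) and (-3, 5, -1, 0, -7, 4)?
36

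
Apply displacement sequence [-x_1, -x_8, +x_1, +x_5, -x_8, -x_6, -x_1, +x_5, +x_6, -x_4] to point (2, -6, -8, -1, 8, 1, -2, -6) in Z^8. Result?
(1, -6, -8, -2, 10, 1, -2, -8)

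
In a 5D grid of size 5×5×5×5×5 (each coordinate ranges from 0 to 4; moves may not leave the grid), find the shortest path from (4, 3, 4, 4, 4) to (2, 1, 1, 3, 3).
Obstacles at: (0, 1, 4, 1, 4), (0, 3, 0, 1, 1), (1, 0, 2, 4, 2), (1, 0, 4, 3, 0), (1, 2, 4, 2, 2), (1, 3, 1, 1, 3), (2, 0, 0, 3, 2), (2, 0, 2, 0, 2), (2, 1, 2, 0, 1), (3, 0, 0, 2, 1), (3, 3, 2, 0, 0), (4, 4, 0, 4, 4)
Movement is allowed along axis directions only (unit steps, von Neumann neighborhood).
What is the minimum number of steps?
9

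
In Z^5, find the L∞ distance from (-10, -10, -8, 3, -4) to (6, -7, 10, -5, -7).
18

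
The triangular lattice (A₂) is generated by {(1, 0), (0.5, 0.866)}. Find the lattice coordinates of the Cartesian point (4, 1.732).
3b₁ + 2b₂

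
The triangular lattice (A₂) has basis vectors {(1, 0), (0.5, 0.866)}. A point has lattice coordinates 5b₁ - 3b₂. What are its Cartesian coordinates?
(3.5, -2.598)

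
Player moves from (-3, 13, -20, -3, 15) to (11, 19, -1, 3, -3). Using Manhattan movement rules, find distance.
63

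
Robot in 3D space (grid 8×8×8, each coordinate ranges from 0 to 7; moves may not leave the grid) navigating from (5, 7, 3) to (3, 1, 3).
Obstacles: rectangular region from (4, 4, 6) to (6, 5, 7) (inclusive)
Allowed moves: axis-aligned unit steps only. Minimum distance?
8
(one shortest path: (5, 7, 3) → (4, 7, 3) → (3, 7, 3) → (3, 6, 3) → (3, 5, 3) → (3, 4, 3) → (3, 3, 3) → (3, 2, 3) → (3, 1, 3))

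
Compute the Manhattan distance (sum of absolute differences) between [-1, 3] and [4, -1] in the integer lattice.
9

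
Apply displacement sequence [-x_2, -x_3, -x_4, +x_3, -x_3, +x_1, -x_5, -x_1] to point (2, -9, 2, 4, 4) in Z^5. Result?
(2, -10, 1, 3, 3)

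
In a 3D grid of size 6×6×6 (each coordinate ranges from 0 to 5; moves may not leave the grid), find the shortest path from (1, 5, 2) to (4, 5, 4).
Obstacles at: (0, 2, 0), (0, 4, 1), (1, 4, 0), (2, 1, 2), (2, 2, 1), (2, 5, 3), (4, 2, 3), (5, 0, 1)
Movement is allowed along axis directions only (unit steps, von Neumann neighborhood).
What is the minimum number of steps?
5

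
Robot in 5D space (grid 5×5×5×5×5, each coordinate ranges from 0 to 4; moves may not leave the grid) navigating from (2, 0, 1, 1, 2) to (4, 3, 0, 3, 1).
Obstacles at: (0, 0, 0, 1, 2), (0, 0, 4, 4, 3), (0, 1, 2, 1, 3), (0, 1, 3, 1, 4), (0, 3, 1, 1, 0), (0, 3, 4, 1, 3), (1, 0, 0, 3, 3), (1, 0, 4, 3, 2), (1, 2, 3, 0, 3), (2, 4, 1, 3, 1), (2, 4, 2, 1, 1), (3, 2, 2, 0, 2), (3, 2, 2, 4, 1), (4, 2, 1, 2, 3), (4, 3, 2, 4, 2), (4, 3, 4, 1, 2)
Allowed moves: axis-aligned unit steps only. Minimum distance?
9
(one shortest path: (2, 0, 1, 1, 2) → (3, 0, 1, 1, 2) → (4, 0, 1, 1, 2) → (4, 1, 1, 1, 2) → (4, 2, 1, 1, 2) → (4, 3, 1, 1, 2) → (4, 3, 0, 1, 2) → (4, 3, 0, 2, 2) → (4, 3, 0, 3, 2) → (4, 3, 0, 3, 1))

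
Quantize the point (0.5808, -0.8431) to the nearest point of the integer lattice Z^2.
(1, -1)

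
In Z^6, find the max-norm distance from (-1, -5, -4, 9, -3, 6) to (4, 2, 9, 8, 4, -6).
13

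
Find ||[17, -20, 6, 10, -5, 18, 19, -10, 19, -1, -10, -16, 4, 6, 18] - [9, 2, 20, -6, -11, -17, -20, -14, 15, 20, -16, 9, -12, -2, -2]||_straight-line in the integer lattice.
75.0733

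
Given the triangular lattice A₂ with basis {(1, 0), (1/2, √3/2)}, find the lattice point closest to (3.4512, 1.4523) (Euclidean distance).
(3, 1.732)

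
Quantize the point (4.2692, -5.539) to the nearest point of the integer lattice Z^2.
(4, -6)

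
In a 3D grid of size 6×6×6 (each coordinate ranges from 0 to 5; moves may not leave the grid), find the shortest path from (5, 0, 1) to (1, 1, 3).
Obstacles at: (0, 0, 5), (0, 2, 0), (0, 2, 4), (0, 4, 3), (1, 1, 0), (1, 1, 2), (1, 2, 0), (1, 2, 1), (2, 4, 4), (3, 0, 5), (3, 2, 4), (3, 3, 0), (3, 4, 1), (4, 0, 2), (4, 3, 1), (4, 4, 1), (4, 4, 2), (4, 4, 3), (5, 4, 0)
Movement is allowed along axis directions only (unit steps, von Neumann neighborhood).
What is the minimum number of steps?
7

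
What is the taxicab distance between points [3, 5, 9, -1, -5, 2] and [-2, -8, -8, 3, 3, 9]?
54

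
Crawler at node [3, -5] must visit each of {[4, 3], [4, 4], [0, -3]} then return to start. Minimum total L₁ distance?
26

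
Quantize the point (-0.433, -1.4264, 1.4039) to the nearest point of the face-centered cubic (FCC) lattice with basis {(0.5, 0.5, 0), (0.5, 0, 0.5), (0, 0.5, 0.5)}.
(-0.5, -1.5, 1)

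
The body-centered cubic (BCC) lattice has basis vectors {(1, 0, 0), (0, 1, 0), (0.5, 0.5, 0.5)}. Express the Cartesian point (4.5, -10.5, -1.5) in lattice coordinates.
6b₁ - 9b₂ - 3b₃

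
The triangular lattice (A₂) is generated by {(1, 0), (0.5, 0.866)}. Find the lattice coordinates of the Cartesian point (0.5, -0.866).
b₁ - b₂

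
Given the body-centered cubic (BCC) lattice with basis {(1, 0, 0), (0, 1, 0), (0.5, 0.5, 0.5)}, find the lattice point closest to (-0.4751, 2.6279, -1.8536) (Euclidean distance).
(-0.5, 2.5, -1.5)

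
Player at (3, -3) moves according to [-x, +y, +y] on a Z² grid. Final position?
(2, -1)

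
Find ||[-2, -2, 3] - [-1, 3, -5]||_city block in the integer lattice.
14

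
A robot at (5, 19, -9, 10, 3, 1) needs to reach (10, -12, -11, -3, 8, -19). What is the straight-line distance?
39.7995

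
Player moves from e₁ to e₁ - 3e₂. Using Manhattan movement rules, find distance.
3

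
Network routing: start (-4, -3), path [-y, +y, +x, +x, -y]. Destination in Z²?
(-2, -4)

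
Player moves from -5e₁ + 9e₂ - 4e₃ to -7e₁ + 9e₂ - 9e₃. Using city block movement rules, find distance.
7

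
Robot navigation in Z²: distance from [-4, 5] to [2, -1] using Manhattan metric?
12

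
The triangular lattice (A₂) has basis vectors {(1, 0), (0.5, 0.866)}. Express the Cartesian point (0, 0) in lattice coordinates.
0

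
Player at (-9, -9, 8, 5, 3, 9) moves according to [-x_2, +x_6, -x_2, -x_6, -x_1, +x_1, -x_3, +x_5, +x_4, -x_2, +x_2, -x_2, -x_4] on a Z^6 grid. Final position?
(-9, -12, 7, 5, 4, 9)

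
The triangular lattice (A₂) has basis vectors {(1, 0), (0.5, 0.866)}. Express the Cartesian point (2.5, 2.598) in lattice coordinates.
b₁ + 3b₂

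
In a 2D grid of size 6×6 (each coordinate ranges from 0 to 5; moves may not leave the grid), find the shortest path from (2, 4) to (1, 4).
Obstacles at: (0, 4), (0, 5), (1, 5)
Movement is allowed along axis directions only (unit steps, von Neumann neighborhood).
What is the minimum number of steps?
1
(one shortest path: (2, 4) → (1, 4))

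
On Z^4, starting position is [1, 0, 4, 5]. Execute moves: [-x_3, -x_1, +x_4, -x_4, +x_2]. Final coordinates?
(0, 1, 3, 5)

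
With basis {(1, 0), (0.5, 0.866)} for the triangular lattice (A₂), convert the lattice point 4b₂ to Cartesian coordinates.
(2, 3.464)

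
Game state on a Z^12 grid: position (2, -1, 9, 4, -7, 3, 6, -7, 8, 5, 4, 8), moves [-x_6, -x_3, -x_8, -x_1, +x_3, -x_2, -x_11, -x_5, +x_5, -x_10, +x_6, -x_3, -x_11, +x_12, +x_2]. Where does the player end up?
(1, -1, 8, 4, -7, 3, 6, -8, 8, 4, 2, 9)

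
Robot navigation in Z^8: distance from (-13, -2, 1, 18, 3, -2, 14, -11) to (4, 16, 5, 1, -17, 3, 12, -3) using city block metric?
91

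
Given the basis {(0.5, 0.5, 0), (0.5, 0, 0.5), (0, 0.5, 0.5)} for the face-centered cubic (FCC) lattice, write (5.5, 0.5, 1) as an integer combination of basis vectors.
5b₁ + 6b₂ - 4b₃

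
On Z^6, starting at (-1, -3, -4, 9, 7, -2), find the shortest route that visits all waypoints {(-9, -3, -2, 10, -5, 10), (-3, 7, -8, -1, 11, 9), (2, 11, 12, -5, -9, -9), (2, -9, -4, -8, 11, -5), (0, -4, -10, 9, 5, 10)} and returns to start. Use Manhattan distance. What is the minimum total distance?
264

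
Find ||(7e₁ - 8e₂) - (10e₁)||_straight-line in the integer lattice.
8.544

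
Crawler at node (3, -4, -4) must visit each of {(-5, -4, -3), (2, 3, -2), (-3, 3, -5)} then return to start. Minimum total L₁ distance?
38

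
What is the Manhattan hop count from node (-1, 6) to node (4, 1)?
10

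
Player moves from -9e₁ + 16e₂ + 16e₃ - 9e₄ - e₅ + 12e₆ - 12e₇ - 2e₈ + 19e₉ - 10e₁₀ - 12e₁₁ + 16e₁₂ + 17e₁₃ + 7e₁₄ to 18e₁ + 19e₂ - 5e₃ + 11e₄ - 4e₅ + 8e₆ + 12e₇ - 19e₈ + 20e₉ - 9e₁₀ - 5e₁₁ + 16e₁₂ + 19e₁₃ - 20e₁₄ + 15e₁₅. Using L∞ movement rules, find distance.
27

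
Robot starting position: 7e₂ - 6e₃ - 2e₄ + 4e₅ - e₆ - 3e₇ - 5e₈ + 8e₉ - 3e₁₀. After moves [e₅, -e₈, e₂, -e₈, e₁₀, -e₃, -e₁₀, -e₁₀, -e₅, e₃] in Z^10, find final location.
(0, 8, -6, -2, 4, -1, -3, -7, 8, -4)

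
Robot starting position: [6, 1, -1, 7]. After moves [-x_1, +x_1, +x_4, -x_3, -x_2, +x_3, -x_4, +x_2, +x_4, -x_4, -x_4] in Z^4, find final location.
(6, 1, -1, 6)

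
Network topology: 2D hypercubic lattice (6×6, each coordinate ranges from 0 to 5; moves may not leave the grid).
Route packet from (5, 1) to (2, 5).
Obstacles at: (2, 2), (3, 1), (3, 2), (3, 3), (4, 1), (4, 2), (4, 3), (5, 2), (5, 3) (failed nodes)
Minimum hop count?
11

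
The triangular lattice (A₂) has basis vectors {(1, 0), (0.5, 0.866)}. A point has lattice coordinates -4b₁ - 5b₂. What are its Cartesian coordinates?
(-6.5, -4.33)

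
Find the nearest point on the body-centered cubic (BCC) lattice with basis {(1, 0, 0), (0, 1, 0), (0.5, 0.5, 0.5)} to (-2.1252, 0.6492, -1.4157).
(-2.5, 0.5, -1.5)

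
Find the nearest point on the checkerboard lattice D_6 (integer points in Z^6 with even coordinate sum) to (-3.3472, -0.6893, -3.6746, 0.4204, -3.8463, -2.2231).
(-3, -1, -4, 0, -4, -2)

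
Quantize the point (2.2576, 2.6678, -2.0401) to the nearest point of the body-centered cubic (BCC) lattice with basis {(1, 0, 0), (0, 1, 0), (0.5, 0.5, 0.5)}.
(2, 3, -2)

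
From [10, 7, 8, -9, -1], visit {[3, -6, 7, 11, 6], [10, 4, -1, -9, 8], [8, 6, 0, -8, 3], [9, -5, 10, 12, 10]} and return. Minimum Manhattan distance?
134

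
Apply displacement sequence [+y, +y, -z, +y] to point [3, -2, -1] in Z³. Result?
(3, 1, -2)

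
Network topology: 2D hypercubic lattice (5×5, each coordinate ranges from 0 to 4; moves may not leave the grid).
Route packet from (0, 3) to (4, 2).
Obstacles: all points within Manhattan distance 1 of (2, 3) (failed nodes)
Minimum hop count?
7
(one shortest path: (0, 3) → (0, 2) → (1, 2) → (1, 1) → (2, 1) → (3, 1) → (4, 1) → (4, 2))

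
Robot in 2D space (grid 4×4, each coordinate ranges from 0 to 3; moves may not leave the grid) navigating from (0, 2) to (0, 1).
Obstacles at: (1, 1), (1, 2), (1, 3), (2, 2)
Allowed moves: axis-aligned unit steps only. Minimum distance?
1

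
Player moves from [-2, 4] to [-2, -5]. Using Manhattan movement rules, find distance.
9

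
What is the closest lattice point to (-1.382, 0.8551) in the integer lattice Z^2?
(-1, 1)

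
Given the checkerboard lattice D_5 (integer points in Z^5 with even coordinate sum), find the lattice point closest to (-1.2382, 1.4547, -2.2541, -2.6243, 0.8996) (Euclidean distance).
(-1, 1, -2, -3, 1)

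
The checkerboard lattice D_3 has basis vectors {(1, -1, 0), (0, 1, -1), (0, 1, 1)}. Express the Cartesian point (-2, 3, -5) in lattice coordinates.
-2b₁ + 3b₂ - 2b₃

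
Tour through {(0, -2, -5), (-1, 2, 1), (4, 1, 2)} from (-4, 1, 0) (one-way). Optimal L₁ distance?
26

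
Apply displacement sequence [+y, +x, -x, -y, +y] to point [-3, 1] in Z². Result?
(-3, 2)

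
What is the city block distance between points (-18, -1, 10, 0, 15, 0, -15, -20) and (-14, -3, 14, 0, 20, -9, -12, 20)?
67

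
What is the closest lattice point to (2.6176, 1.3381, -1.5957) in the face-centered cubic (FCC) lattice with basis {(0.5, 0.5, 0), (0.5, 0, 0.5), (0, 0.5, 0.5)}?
(2.5, 1, -1.5)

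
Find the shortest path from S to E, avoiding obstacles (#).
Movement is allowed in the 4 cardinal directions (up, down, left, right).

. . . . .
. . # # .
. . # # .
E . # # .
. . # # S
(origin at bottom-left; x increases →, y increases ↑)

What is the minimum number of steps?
11
(one shortest path: (4, 0) → (4, 1) → (4, 2) → (4, 3) → (4, 4) → (3, 4) → (2, 4) → (1, 4) → (0, 4) → (0, 3) → (0, 2) → (0, 1))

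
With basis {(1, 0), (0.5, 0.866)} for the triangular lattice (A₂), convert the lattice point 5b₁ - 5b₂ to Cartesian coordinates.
(2.5, -4.33)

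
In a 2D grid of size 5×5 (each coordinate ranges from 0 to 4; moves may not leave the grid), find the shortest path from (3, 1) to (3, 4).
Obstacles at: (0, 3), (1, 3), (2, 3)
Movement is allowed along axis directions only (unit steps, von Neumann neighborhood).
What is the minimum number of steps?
3
(one shortest path: (3, 1) → (3, 2) → (3, 3) → (3, 4))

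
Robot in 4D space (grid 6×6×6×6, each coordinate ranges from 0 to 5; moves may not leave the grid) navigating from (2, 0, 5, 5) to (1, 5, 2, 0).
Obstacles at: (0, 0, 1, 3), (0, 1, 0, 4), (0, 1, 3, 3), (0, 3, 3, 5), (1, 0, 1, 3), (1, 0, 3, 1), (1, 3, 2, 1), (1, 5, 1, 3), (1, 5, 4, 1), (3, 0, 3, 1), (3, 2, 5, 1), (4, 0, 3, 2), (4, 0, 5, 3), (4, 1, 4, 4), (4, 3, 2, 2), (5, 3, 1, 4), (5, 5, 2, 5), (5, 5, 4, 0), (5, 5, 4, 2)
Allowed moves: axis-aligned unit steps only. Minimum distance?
14
(one shortest path: (2, 0, 5, 5) → (1, 0, 5, 5) → (1, 1, 5, 5) → (1, 2, 5, 5) → (1, 3, 5, 5) → (1, 4, 5, 5) → (1, 5, 5, 5) → (1, 5, 4, 5) → (1, 5, 3, 5) → (1, 5, 2, 5) → (1, 5, 2, 4) → (1, 5, 2, 3) → (1, 5, 2, 2) → (1, 5, 2, 1) → (1, 5, 2, 0))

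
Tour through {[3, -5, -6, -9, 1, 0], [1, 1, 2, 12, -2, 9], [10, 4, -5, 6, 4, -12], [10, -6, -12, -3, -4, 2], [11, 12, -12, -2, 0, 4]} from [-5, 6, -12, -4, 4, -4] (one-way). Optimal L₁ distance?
186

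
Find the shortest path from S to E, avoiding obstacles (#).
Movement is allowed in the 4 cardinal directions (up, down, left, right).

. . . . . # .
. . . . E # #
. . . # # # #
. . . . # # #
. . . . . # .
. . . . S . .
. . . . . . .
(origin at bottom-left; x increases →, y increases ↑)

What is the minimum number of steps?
8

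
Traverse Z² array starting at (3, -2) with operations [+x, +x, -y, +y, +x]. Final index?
(6, -2)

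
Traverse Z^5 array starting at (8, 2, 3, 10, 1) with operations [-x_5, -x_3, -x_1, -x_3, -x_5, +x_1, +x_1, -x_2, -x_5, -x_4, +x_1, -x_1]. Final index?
(9, 1, 1, 9, -2)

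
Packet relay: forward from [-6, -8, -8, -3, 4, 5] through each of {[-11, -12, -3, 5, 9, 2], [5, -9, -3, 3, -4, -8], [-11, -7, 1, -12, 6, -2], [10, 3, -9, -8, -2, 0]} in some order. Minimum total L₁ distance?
154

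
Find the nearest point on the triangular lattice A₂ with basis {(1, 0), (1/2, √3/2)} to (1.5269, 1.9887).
(2, 1.732)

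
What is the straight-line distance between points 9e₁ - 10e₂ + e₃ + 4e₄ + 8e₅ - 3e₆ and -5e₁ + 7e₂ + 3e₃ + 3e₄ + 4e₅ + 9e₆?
25.4951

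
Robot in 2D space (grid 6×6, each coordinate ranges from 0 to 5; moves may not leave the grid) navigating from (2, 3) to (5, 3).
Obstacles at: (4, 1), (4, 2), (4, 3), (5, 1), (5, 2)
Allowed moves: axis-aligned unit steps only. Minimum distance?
5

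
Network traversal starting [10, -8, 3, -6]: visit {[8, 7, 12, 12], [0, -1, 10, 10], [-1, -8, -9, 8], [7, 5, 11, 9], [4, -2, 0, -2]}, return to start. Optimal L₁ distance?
144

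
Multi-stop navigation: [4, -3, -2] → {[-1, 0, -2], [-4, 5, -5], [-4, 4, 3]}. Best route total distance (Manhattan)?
28
(one optimal route: (4, -3, -2) → (-1, 0, -2) → (-4, 5, -5) → (-4, 4, 3))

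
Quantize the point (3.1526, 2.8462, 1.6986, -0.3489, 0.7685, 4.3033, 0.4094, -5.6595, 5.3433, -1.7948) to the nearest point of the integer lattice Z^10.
(3, 3, 2, 0, 1, 4, 0, -6, 5, -2)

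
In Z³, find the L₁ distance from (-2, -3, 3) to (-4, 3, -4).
15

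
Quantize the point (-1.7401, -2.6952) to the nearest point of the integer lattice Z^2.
(-2, -3)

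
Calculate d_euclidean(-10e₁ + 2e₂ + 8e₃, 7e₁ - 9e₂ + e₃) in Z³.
21.4243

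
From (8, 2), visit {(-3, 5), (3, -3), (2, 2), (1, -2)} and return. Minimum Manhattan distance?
38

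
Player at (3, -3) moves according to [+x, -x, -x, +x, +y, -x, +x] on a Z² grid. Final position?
(3, -2)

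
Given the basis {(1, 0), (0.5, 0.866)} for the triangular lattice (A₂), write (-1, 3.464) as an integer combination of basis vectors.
-3b₁ + 4b₂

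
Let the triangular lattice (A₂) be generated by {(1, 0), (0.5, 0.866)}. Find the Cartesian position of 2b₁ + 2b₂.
(3, 1.732)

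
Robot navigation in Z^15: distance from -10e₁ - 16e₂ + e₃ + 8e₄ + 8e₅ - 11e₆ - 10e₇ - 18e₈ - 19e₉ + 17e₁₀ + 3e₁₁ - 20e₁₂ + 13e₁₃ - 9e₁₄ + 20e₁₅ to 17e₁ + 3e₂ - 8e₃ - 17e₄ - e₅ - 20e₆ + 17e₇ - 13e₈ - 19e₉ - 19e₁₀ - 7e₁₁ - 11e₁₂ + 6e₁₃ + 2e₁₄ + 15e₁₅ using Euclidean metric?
66.2118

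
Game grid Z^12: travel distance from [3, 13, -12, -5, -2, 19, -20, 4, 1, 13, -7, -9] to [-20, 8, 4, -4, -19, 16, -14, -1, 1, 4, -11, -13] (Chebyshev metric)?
23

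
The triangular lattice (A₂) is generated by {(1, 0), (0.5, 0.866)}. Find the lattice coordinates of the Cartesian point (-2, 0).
-2b₁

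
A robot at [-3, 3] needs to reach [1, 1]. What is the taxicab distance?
6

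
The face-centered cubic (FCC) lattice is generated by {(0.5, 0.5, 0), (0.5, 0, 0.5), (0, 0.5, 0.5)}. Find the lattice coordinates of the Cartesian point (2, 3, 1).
4b₁ + 2b₃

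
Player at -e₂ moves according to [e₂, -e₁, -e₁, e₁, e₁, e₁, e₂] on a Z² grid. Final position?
(1, 1)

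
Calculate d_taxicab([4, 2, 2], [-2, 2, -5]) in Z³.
13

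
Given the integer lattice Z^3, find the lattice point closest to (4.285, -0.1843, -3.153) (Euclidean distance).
(4, 0, -3)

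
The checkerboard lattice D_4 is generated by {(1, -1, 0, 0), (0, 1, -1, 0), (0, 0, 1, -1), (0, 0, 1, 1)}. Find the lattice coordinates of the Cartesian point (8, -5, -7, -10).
8b₁ + 3b₂ + 3b₃ - 7b₄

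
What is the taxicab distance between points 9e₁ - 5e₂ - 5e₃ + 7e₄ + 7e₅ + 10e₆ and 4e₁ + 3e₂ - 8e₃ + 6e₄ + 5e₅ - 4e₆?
33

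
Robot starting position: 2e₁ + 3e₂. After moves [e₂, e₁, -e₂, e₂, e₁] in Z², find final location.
(4, 4)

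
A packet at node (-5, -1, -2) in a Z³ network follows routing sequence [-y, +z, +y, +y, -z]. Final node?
(-5, 0, -2)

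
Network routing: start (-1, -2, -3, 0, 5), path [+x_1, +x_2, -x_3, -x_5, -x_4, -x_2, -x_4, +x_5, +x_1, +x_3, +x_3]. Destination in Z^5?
(1, -2, -2, -2, 5)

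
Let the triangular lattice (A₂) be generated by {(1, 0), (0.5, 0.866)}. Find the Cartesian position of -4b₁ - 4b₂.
(-6, -3.464)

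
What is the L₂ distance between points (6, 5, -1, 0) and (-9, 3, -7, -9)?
18.6011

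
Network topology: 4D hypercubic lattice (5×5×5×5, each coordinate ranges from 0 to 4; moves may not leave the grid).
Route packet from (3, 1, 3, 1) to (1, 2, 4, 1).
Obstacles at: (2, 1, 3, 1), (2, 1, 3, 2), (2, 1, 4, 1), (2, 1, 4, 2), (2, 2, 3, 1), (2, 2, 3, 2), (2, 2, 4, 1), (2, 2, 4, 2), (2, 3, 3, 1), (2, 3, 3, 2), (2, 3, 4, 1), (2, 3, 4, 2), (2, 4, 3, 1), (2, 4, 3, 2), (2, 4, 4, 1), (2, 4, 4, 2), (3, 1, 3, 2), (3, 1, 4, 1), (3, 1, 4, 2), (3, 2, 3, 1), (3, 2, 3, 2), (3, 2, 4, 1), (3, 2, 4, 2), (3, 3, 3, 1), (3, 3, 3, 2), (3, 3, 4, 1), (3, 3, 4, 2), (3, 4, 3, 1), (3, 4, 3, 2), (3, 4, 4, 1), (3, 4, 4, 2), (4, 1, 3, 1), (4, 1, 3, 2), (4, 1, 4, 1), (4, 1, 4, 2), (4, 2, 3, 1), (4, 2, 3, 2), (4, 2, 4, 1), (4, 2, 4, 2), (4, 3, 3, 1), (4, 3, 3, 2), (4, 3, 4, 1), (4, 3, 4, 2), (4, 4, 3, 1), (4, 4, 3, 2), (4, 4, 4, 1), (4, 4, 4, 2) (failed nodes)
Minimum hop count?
6
(one shortest path: (3, 1, 3, 1) → (3, 0, 3, 1) → (2, 0, 3, 1) → (1, 0, 3, 1) → (1, 1, 3, 1) → (1, 2, 3, 1) → (1, 2, 4, 1))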